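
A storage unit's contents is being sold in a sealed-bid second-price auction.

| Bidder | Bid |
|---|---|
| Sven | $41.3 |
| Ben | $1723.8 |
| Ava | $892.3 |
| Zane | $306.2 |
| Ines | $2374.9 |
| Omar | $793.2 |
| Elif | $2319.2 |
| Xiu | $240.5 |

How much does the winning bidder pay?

Highest bid: Ines at $2374.9, so Ines wins.
Second-highest bid: Elif at $2319.2 — that is the price the winner pays.

$2319.2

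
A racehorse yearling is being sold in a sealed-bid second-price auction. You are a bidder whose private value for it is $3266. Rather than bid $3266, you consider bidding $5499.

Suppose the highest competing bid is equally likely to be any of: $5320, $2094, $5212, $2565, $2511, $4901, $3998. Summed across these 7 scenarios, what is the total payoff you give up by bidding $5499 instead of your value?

The deviation costs you only when the competing bid falls strictly between $3266 and $5499; elsewhere both bids give the same outcome.
$5320: truthful payoff $0, deviation payoff −$2054 → loss $2054.
$2094: outcomes coincide → loss $0.
$5212: truthful payoff $0, deviation payoff −$1946 → loss $1946.
$2565: outcomes coincide → loss $0.
$2511: outcomes coincide → loss $0.
$4901: truthful payoff $0, deviation payoff −$1635 → loss $1635.
$3998: truthful payoff $0, deviation payoff −$732 → loss $732.
Total loss = $2054 + $1946 + $1635 + $732 = $6367.

$6367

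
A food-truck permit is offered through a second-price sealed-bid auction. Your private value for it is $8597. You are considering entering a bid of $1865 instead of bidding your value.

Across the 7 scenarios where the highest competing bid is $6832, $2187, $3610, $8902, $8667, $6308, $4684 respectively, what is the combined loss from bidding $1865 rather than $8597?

$19364

The deviation costs you only when the competing bid falls strictly between $1865 and $8597; elsewhere both bids give the same outcome.
$6832: truthful payoff $1765, deviation payoff $0 → loss $1765.
$2187: truthful payoff $6410, deviation payoff $0 → loss $6410.
$3610: truthful payoff $4987, deviation payoff $0 → loss $4987.
$8902: outcomes coincide → loss $0.
$8667: outcomes coincide → loss $0.
$6308: truthful payoff $2289, deviation payoff $0 → loss $2289.
$4684: truthful payoff $3913, deviation payoff $0 → loss $3913.
Total loss = $1765 + $6410 + $4987 + $2289 + $3913 = $19364.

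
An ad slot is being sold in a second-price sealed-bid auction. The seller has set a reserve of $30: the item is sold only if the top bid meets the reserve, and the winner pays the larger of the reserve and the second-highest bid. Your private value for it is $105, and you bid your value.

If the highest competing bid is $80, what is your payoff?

Your bid $105 is the highest and exceeds the reserve.
Price = max(second-highest bid, reserve) = max($80, $30) = $80.
Payoff = $105 − $80 = $25.

$25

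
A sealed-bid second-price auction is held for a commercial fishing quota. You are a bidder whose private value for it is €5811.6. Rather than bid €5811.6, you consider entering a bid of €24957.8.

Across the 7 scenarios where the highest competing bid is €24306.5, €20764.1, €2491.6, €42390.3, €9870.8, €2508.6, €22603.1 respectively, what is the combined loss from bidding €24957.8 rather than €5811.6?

The deviation costs you only when the competing bid falls strictly between €5811.6 and €24957.8; elsewhere both bids give the same outcome.
€24306.5: truthful payoff €0, deviation payoff −€18494.9 → loss €18494.9.
€20764.1: truthful payoff €0, deviation payoff −€14952.5 → loss €14952.5.
€2491.6: outcomes coincide → loss €0.
€42390.3: outcomes coincide → loss €0.
€9870.8: truthful payoff €0, deviation payoff −€4059.2 → loss €4059.2.
€2508.6: outcomes coincide → loss €0.
€22603.1: truthful payoff €0, deviation payoff −€16791.5 → loss €16791.5.
Total loss = €18494.9 + €14952.5 + €4059.2 + €16791.5 = €54298.1.

€54298.1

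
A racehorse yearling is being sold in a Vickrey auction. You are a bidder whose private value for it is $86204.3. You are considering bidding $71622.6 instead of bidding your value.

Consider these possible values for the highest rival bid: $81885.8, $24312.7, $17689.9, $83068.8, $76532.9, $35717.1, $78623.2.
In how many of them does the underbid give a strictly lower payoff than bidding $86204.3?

4

The deviation hurts exactly when the highest competing bid lies strictly between $71622.6 and $86204.3 — underbidding then forfeits a profitable win.
$81885.8: inside the interval → strictly worse (loss $4318.5).
$24312.7: below both → same outcome either way.
$17689.9: below both → same outcome either way.
$83068.8: inside the interval → strictly worse (loss $3135.5).
$76532.9: inside the interval → strictly worse (loss $9671.4).
$35717.1: below both → same outcome either way.
$78623.2: inside the interval → strictly worse (loss $7581.1).
Count: 4.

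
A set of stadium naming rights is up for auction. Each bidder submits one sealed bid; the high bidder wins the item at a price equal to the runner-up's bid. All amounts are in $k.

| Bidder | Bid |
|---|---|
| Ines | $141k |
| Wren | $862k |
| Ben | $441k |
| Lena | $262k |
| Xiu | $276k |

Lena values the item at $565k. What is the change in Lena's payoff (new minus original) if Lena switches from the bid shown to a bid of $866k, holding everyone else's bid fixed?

−$297k

The highest bid among the other bidders is $862k; Lena's bid doesn't change that.
Original bid $262k: Lena is not highest (top rival bid is $862k); payoff $0k.
Alternative bid $866k: Lena is highest, pays the top rival bid $862k; payoff $565k − $862k = −$297k.
Change in payoff = −$297k − ($0k) = −$297k.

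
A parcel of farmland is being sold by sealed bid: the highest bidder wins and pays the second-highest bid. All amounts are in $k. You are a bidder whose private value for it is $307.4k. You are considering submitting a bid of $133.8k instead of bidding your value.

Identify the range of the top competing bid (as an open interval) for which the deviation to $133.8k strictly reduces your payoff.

($133.8k, $307.4k)

If the competing bid is below $133.8k, both bids win at the same price — no difference.
If it is above $307.4k, both bids lose — no difference.
If it lies strictly between $133.8k and $307.4k, bidding your value wins at a price below your value (positive payoff) while bidding $133.8k loses (payoff 0).
So the deviation strictly hurts on the open interval ($133.8k, $307.4k).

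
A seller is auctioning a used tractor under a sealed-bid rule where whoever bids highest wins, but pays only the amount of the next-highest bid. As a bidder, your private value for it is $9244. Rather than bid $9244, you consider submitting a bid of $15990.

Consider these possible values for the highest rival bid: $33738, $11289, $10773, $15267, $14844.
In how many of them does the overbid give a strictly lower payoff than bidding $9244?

The deviation hurts exactly when the highest competing bid lies strictly between $9244 and $15990 — overbidding then wins at a price above your value.
$33738: above both → same outcome either way.
$11289: inside the interval → strictly worse (loss $2045).
$10773: inside the interval → strictly worse (loss $1529).
$15267: inside the interval → strictly worse (loss $6023).
$14844: inside the interval → strictly worse (loss $5600).
Count: 4.

4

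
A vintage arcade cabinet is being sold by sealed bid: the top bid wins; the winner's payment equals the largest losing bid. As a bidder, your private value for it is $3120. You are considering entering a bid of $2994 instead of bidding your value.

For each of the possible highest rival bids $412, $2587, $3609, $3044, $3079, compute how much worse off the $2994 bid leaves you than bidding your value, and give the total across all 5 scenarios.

$117

The deviation costs you only when the competing bid falls strictly between $2994 and $3120; elsewhere both bids give the same outcome.
$412: outcomes coincide → loss $0.
$2587: outcomes coincide → loss $0.
$3609: outcomes coincide → loss $0.
$3044: truthful payoff $76, deviation payoff $0 → loss $76.
$3079: truthful payoff $41, deviation payoff $0 → loss $41.
Total loss = $76 + $41 = $117.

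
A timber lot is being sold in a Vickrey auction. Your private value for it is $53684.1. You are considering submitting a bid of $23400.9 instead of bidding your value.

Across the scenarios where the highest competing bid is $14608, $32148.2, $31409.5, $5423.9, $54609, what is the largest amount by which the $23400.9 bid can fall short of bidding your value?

$22274.6

$14608: same outcome either way → loss $0.
$32148.2: truthful gives $21535.9, deviation gives $0 → loss $21535.9.
$31409.5: truthful gives $22274.6, deviation gives $0 → loss $22274.6.
$5423.9: same outcome either way → loss $0.
$54609: same outcome either way → loss $0.
Maximum loss: $22274.6.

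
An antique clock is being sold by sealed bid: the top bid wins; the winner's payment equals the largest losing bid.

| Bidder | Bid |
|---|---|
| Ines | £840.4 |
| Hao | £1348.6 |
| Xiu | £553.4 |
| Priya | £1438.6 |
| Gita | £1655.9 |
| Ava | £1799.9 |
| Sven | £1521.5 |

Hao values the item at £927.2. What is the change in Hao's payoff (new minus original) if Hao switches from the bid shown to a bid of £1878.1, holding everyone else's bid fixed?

−£872.7

The highest bid among the other bidders is £1799.9; Hao's bid doesn't change that.
Original bid £1348.6: Hao is not highest (top rival bid is £1799.9); payoff £0.
Alternative bid £1878.1: Hao is highest, pays the top rival bid £1799.9; payoff £927.2 − £1799.9 = −£872.7.
Change in payoff = −£872.7 − (£0) = −£872.7.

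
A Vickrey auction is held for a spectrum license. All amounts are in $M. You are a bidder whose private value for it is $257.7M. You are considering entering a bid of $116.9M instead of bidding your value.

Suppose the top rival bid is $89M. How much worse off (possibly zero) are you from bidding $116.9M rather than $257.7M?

$0M

Bidding your value $257.7M: you win (since $257.7M > $89M) and pay $89M. Payoff $168.7M.
Bidding $116.9M: you win and pay $89M. Payoff $257.7M − $89M = $168.7M.
Difference = $168.7M − $168.7M = $0M; both bids lead to the same outcome because the competing bid is below both your value and your alternative bid.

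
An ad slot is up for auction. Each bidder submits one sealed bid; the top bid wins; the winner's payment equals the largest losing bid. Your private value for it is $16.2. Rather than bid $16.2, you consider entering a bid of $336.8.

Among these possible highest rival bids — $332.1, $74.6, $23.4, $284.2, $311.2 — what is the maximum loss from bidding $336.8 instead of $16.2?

$315.9

$332.1: truthful gives $0, deviation gives −$315.9 → loss $315.9.
$74.6: truthful gives $0, deviation gives −$58.4 → loss $58.4.
$23.4: truthful gives $0, deviation gives −$7.2 → loss $7.2.
$284.2: truthful gives $0, deviation gives −$268 → loss $268.
$311.2: truthful gives $0, deviation gives −$295 → loss $295.
Maximum loss: $315.9.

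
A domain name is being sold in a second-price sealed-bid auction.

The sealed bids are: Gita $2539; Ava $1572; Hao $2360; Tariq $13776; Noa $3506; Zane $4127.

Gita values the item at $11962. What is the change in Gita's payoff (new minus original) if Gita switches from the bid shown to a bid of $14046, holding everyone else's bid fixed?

The highest bid among the other bidders is $13776; Gita's bid doesn't change that.
Original bid $2539: Gita is not highest (top rival bid is $13776); payoff $0.
Alternative bid $14046: Gita is highest, pays the top rival bid $13776; payoff $11962 − $13776 = −$1814.
Change in payoff = −$1814 − ($0) = −$1814.

−$1814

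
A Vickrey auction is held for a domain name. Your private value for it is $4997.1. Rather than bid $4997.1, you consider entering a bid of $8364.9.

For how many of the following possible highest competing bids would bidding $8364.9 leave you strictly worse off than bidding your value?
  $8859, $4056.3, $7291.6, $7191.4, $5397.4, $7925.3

The deviation hurts exactly when the highest competing bid lies strictly between $4997.1 and $8364.9 — overbidding then wins at a price above your value.
$8859: above both → same outcome either way.
$4056.3: below both → same outcome either way.
$7291.6: inside the interval → strictly worse (loss $2294.5).
$7191.4: inside the interval → strictly worse (loss $2194.3).
$5397.4: inside the interval → strictly worse (loss $400.3).
$7925.3: inside the interval → strictly worse (loss $2928.2).
Count: 4.

4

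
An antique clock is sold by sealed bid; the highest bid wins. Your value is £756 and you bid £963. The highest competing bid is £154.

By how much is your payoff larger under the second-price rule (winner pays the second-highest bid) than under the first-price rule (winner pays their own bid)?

£809

You have the highest bid, so you win under either rule.
Second-price: pay £154 → payoff £602.
First-price: pay your own bid £963 → payoff −£207.
Difference = £602 − (−£207) = £809.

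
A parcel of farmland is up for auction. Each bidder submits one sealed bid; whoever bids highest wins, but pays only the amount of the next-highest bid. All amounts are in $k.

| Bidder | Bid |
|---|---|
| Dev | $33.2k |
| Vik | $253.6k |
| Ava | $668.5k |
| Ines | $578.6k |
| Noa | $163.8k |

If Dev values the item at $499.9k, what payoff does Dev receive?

Highest bid: Ava at $668.5k, so Ava wins.
Second-highest bid: Ines at $578.6k — that is the price the winner pays.
Dev did not win, so Dev pays nothing and receives nothing: payoff $0k.

$0k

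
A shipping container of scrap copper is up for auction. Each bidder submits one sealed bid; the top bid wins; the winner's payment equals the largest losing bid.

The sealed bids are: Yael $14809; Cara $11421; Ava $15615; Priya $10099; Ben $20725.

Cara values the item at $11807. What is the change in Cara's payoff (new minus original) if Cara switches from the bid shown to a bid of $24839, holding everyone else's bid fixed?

The highest bid among the other bidders is $20725; Cara's bid doesn't change that.
Original bid $11421: Cara is not highest (top rival bid is $20725); payoff $0.
Alternative bid $24839: Cara is highest, pays the top rival bid $20725; payoff $11807 − $20725 = −$8918.
Change in payoff = −$8918 − ($0) = −$8918.

−$8918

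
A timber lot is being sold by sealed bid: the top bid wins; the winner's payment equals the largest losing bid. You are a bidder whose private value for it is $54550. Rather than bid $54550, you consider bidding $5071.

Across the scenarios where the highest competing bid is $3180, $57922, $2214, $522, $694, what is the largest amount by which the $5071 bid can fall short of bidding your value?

$3180: same outcome either way → loss $0.
$57922: same outcome either way → loss $0.
$2214: same outcome either way → loss $0.
$522: same outcome either way → loss $0.
$694: same outcome either way → loss $0.
Maximum loss: $0.

$0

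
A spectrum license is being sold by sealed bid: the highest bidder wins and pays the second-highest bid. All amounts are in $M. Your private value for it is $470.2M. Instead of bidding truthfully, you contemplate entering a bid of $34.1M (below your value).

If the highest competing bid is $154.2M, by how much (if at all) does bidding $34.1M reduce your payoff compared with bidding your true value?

$316M

Bidding your value $470.2M: you win (since $470.2M > $154.2M) and pay $154.2M. Payoff $316M.
Bidding $34.1M: you lose. Payoff $0M.
The competing bid $154.2M lies between your shaded bid and your value, so underbidding forfeits an item you could have won at a profitable price.
Loss from deviating = $316M − ($0M) = $316M.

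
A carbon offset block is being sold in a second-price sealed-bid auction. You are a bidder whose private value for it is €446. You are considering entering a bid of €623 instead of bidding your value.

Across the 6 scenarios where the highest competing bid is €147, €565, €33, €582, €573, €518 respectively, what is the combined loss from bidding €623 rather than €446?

The deviation costs you only when the competing bid falls strictly between €446 and €623; elsewhere both bids give the same outcome.
€147: outcomes coincide → loss €0.
€565: truthful payoff €0, deviation payoff −€119 → loss €119.
€33: outcomes coincide → loss €0.
€582: truthful payoff €0, deviation payoff −€136 → loss €136.
€573: truthful payoff €0, deviation payoff −€127 → loss €127.
€518: truthful payoff €0, deviation payoff −€72 → loss €72.
Total loss = €119 + €136 + €127 + €72 = €454.
Because the price is fixed by the runner-up's bid, deviating from your value can only change a good outcome into a bad one — never the reverse.

€454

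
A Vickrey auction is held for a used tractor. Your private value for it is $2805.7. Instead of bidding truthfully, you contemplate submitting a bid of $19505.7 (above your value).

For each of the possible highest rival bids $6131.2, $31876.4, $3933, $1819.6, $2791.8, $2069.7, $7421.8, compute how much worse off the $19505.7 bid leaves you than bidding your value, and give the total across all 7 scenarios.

The deviation costs you only when the competing bid falls strictly between $2805.7 and $19505.7; elsewhere both bids give the same outcome.
$6131.2: truthful payoff $0, deviation payoff −$3325.5 → loss $3325.5.
$31876.4: outcomes coincide → loss $0.
$3933: truthful payoff $0, deviation payoff −$1127.3 → loss $1127.3.
$1819.6: outcomes coincide → loss $0.
$2791.8: outcomes coincide → loss $0.
$2069.7: outcomes coincide → loss $0.
$7421.8: truthful payoff $0, deviation payoff −$4616.1 → loss $4616.1.
Total loss = $3325.5 + $1127.3 + $4616.1 = $9068.9.
Truthful bidding weakly dominates here: raising your bid can only win items priced above your value, and lowering it can only forfeit items priced below.

$9068.9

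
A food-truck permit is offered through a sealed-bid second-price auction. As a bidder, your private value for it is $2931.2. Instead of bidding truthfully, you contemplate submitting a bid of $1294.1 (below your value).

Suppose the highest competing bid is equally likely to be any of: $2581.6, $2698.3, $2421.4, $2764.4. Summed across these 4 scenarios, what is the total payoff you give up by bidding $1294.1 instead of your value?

The deviation costs you only when the competing bid falls strictly between $1294.1 and $2931.2; elsewhere both bids give the same outcome.
$2581.6: truthful payoff $349.6, deviation payoff $0 → loss $349.6.
$2698.3: truthful payoff $232.9, deviation payoff $0 → loss $232.9.
$2421.4: truthful payoff $509.8, deviation payoff $0 → loss $509.8.
$2764.4: truthful payoff $166.8, deviation payoff $0 → loss $166.8.
Total loss = $349.6 + $232.9 + $509.8 + $166.8 = $1259.1.

$1259.1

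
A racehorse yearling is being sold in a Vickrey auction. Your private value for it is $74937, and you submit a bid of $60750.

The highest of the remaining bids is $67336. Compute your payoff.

$0

Your bid $60750 is below the highest competing bid $67336, so you lose.
A losing bidder pays nothing and receives nothing: payoff = $0.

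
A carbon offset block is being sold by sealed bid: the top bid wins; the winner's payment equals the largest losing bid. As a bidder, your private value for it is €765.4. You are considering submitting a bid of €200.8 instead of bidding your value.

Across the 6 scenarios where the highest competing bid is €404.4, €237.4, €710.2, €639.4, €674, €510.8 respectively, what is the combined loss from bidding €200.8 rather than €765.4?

The deviation costs you only when the competing bid falls strictly between €200.8 and €765.4; elsewhere both bids give the same outcome.
€404.4: truthful payoff €361, deviation payoff €0 → loss €361.
€237.4: truthful payoff €528, deviation payoff €0 → loss €528.
€710.2: truthful payoff €55.2, deviation payoff €0 → loss €55.2.
€639.4: truthful payoff €126, deviation payoff €0 → loss €126.
€674: truthful payoff €91.4, deviation payoff €0 → loss €91.4.
€510.8: truthful payoff €254.6, deviation payoff €0 → loss €254.6.
Total loss = €361 + €528 + €55.2 + €126 + €91.4 + €254.6 = €1416.2.

€1416.2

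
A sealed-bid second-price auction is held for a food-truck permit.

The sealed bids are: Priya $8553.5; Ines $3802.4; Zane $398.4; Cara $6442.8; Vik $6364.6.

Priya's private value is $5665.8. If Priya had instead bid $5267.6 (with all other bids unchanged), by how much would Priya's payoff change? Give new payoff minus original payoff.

The highest bid among the other bidders is $6442.8; Priya's bid doesn't change that.
Original bid $8553.5: Priya is highest, pays the top rival bid $6442.8; payoff $5665.8 − $6442.8 = −$777.
Alternative bid $5267.6: Priya is not highest (top rival bid is $6442.8); payoff $0.
Change in payoff = $0 − (−$777) = $777.

$777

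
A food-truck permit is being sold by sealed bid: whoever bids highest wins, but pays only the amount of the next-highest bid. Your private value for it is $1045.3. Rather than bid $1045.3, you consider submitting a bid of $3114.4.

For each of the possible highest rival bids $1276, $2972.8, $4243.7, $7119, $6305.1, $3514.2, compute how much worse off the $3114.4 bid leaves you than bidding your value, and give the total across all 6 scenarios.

The deviation costs you only when the competing bid falls strictly between $1045.3 and $3114.4; elsewhere both bids give the same outcome.
$1276: truthful payoff $0, deviation payoff −$230.7 → loss $230.7.
$2972.8: truthful payoff $0, deviation payoff −$1927.5 → loss $1927.5.
$4243.7: outcomes coincide → loss $0.
$7119: outcomes coincide → loss $0.
$6305.1: outcomes coincide → loss $0.
$3514.2: outcomes coincide → loss $0.
Total loss = $230.7 + $1927.5 = $2158.2.
Truthful bidding weakly dominates here: raising your bid can only win items priced above your value, and lowering it can only forfeit items priced below.

$2158.2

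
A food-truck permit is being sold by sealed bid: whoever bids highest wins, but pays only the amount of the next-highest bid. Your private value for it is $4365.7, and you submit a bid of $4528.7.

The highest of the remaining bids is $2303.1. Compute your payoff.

$2062.6

Your bid $4528.7 exceeds the highest competing bid $2303.1, so you win.
In a second-price auction the winner pays the second-highest bid, $2303.1.
Payoff = value − price = $4365.7 − $2303.1 = $2062.6.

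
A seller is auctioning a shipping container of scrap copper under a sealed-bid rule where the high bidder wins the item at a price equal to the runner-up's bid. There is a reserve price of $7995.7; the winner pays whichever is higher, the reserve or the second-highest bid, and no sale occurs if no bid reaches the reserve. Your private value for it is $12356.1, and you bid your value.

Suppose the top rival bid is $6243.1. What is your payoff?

$4360.4

Your bid $12356.1 is the highest and exceeds the reserve.
Price = max(second-highest bid, reserve) = max($6243.1, $7995.7) = $7995.7.
Payoff = $12356.1 − $7995.7 = $4360.4.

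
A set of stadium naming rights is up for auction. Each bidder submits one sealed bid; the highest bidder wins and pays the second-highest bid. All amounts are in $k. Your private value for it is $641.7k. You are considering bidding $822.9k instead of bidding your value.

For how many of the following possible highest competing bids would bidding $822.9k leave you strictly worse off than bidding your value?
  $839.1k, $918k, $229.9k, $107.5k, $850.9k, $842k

The deviation hurts exactly when the highest competing bid lies strictly between $641.7k and $822.9k — overbidding then wins at a price above your value.
$839.1k: above both → same outcome either way.
$918k: above both → same outcome either way.
$229.9k: below both → same outcome either way.
$107.5k: below both → same outcome either way.
$850.9k: above both → same outcome either way.
$842k: above both → same outcome either way.
Count: 0.

0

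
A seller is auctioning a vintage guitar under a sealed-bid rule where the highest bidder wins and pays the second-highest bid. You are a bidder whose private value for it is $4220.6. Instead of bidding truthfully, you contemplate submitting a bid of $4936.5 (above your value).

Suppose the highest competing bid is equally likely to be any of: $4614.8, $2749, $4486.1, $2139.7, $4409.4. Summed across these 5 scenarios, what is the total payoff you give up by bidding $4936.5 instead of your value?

The deviation costs you only when the competing bid falls strictly between $4220.6 and $4936.5; elsewhere both bids give the same outcome.
$4614.8: truthful payoff $0, deviation payoff −$394.2 → loss $394.2.
$2749: outcomes coincide → loss $0.
$4486.1: truthful payoff $0, deviation payoff −$265.5 → loss $265.5.
$2139.7: outcomes coincide → loss $0.
$4409.4: truthful payoff $0, deviation payoff −$188.8 → loss $188.8.
Total loss = $394.2 + $265.5 + $188.8 = $848.5.
Because the price is fixed by the runner-up's bid, deviating from your value can only change a good outcome into a bad one — never the reverse.

$848.5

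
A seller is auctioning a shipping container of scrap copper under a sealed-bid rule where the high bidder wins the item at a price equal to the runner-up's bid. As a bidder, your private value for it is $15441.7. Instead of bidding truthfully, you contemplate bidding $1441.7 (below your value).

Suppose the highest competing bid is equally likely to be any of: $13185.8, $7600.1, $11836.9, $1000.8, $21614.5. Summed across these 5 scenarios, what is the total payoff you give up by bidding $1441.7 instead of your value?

$13702.3

The deviation costs you only when the competing bid falls strictly between $1441.7 and $15441.7; elsewhere both bids give the same outcome.
$13185.8: truthful payoff $2255.9, deviation payoff $0 → loss $2255.9.
$7600.1: truthful payoff $7841.6, deviation payoff $0 → loss $7841.6.
$11836.9: truthful payoff $3604.8, deviation payoff $0 → loss $3604.8.
$1000.8: outcomes coincide → loss $0.
$21614.5: outcomes coincide → loss $0.
Total loss = $2255.9 + $7841.6 + $3604.8 = $13702.3.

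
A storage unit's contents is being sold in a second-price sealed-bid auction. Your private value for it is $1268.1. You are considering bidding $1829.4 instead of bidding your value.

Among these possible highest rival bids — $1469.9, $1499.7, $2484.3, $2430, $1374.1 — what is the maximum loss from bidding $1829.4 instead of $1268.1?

$231.6

$1469.9: truthful gives $0, deviation gives −$201.8 → loss $201.8.
$1499.7: truthful gives $0, deviation gives −$231.6 → loss $231.6.
$2484.3: same outcome either way → loss $0.
$2430: same outcome either way → loss $0.
$1374.1: truthful gives $0, deviation gives −$106 → loss $106.
Maximum loss: $231.6.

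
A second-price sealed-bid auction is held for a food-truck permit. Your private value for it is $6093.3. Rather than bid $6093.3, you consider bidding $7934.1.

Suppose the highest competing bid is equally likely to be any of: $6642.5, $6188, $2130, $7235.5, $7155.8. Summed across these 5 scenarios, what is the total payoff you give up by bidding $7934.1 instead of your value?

The deviation costs you only when the competing bid falls strictly between $6093.3 and $7934.1; elsewhere both bids give the same outcome.
$6642.5: truthful payoff $0, deviation payoff −$549.2 → loss $549.2.
$6188: truthful payoff $0, deviation payoff −$94.7 → loss $94.7.
$2130: outcomes coincide → loss $0.
$7235.5: truthful payoff $0, deviation payoff −$1142.2 → loss $1142.2.
$7155.8: truthful payoff $0, deviation payoff −$1062.5 → loss $1062.5.
Total loss = $549.2 + $94.7 + $1142.2 + $1062.5 = $2848.6.

$2848.6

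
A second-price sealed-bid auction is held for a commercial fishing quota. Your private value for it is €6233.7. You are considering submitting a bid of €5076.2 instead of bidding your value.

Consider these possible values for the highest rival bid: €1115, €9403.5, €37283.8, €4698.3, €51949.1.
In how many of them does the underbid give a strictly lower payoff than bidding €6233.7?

0

The deviation hurts exactly when the highest competing bid lies strictly between €5076.2 and €6233.7 — underbidding then forfeits a profitable win.
€1115: below both → same outcome either way.
€9403.5: above both → same outcome either way.
€37283.8: above both → same outcome either way.
€4698.3: below both → same outcome either way.
€51949.1: above both → same outcome either way.
Count: 0.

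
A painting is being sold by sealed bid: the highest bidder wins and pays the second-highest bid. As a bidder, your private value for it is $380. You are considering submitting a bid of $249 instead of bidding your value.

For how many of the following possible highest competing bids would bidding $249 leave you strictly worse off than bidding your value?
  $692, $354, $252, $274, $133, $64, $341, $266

5

The deviation hurts exactly when the highest competing bid lies strictly between $249 and $380 — underbidding then forfeits a profitable win.
$692: above both → same outcome either way.
$354: inside the interval → strictly worse (loss $26).
$252: inside the interval → strictly worse (loss $128).
$274: inside the interval → strictly worse (loss $106).
$133: below both → same outcome either way.
$64: below both → same outcome either way.
$341: inside the interval → strictly worse (loss $39).
$266: inside the interval → strictly worse (loss $114).
Count: 5.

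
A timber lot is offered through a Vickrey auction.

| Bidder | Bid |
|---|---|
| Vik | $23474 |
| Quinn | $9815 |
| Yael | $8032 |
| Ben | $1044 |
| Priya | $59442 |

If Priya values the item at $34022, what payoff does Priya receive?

Highest bid: Priya at $59442, so Priya wins.
Second-highest bid: Vik at $23474 — that is the price the winner pays.
Priya's payoff = value − price = $34022 − $23474 = $10548.

$10548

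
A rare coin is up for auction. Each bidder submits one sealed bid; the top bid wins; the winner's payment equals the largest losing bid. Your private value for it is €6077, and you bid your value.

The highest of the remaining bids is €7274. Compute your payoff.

Your bid €6077 is below the highest competing bid €7274, so you lose.
A losing bidder pays nothing and receives nothing: payoff = €0.

€0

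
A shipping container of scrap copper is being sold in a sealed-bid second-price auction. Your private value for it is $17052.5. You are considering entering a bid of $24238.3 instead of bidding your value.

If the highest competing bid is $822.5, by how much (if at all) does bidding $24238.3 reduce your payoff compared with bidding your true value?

Bidding your value $17052.5: you win (since $17052.5 > $822.5) and pay $822.5. Payoff $16230.
Bidding $24238.3: you win and pay $822.5. Payoff $17052.5 − $822.5 = $16230.
Difference = $16230 − $16230 = $0; both bids lead to the same outcome because the competing bid is below both your value and your alternative bid.

$0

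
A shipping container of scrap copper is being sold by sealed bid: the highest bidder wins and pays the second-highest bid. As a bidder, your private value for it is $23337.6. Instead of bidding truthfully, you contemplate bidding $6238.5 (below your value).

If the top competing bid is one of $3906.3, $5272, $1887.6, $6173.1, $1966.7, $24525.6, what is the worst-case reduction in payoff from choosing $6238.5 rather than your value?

$3906.3: same outcome either way → loss $0.
$5272: same outcome either way → loss $0.
$1887.6: same outcome either way → loss $0.
$6173.1: same outcome either way → loss $0.
$1966.7: same outcome either way → loss $0.
$24525.6: same outcome either way → loss $0.
Maximum loss: $0.

$0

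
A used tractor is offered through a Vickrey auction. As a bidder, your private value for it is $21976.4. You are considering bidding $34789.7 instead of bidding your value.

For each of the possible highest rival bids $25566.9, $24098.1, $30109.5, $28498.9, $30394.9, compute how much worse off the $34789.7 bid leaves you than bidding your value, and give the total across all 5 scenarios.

The deviation costs you only when the competing bid falls strictly between $21976.4 and $34789.7; elsewhere both bids give the same outcome.
$25566.9: truthful payoff $0, deviation payoff −$3590.5 → loss $3590.5.
$24098.1: truthful payoff $0, deviation payoff −$2121.7 → loss $2121.7.
$30109.5: truthful payoff $0, deviation payoff −$8133.1 → loss $8133.1.
$28498.9: truthful payoff $0, deviation payoff −$6522.5 → loss $6522.5.
$30394.9: truthful payoff $0, deviation payoff −$8418.5 → loss $8418.5.
Total loss = $3590.5 + $2121.7 + $8133.1 + $6522.5 + $8418.5 = $28786.3.
Truthful bidding weakly dominates here: raising your bid can only win items priced above your value, and lowering it can only forfeit items priced below.

$28786.3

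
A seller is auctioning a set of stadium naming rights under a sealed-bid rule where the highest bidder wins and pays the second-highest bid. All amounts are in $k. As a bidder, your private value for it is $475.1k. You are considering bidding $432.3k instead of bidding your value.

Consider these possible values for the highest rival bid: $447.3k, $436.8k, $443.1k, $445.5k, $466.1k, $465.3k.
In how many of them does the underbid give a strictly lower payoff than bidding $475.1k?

6

The deviation hurts exactly when the highest competing bid lies strictly between $432.3k and $475.1k — underbidding then forfeits a profitable win.
$447.3k: inside the interval → strictly worse (loss $27.8k).
$436.8k: inside the interval → strictly worse (loss $38.3k).
$443.1k: inside the interval → strictly worse (loss $32k).
$445.5k: inside the interval → strictly worse (loss $29.6k).
$466.1k: inside the interval → strictly worse (loss $9k).
$465.3k: inside the interval → strictly worse (loss $9.8k).
Count: 6.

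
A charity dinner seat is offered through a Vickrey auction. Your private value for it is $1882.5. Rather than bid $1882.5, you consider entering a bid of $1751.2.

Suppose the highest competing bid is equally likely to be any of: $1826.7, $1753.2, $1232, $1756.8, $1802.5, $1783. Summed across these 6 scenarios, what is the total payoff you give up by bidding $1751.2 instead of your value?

$490.3

The deviation costs you only when the competing bid falls strictly between $1751.2 and $1882.5; elsewhere both bids give the same outcome.
$1826.7: truthful payoff $55.8, deviation payoff $0 → loss $55.8.
$1753.2: truthful payoff $129.3, deviation payoff $0 → loss $129.3.
$1232: outcomes coincide → loss $0.
$1756.8: truthful payoff $125.7, deviation payoff $0 → loss $125.7.
$1802.5: truthful payoff $80, deviation payoff $0 → loss $80.
$1783: truthful payoff $99.5, deviation payoff $0 → loss $99.5.
Total loss = $55.8 + $129.3 + $125.7 + $80 + $99.5 = $490.3.
In a second-price auction your bid sets only whether you win, not what you pay, so bidding your true value is weakly dominant.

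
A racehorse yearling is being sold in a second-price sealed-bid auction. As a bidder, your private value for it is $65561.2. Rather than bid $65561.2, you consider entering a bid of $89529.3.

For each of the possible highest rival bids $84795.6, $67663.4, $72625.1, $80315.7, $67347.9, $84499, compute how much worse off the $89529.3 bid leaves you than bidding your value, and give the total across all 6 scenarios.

The deviation costs you only when the competing bid falls strictly between $65561.2 and $89529.3; elsewhere both bids give the same outcome.
$84795.6: truthful payoff $0, deviation payoff −$19234.4 → loss $19234.4.
$67663.4: truthful payoff $0, deviation payoff −$2102.2 → loss $2102.2.
$72625.1: truthful payoff $0, deviation payoff −$7063.9 → loss $7063.9.
$80315.7: truthful payoff $0, deviation payoff −$14754.5 → loss $14754.5.
$67347.9: truthful payoff $0, deviation payoff −$1786.7 → loss $1786.7.
$84499: truthful payoff $0, deviation payoff −$18937.8 → loss $18937.8.
Total loss = $19234.4 + $2102.2 + $7063.9 + $14754.5 + $1786.7 + $18937.8 = $63879.5.

$63879.5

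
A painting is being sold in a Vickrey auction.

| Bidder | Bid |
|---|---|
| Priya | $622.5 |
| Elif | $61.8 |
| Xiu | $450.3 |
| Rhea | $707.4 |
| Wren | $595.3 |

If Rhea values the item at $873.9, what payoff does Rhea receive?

$251.4

Highest bid: Rhea at $707.4, so Rhea wins.
Second-highest bid: Priya at $622.5 — that is the price the winner pays.
Rhea's payoff = value − price = $873.9 − $622.5 = $251.4.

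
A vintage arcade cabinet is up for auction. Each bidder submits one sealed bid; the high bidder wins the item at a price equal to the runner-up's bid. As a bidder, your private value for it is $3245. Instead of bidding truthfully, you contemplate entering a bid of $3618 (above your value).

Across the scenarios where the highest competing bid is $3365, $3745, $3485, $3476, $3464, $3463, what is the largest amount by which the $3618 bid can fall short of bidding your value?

$3365: truthful gives $0, deviation gives −$120 → loss $120.
$3745: same outcome either way → loss $0.
$3485: truthful gives $0, deviation gives −$240 → loss $240.
$3476: truthful gives $0, deviation gives −$231 → loss $231.
$3464: truthful gives $0, deviation gives −$219 → loss $219.
$3463: truthful gives $0, deviation gives −$218 → loss $218.
Maximum loss: $240.

$240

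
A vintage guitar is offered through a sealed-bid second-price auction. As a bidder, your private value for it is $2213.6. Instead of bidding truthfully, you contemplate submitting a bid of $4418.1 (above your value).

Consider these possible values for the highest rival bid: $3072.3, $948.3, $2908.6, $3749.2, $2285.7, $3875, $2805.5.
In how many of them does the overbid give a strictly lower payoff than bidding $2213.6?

6

The deviation hurts exactly when the highest competing bid lies strictly between $2213.6 and $4418.1 — overbidding then wins at a price above your value.
$3072.3: inside the interval → strictly worse (loss $858.7).
$948.3: below both → same outcome either way.
$2908.6: inside the interval → strictly worse (loss $695).
$3749.2: inside the interval → strictly worse (loss $1535.6).
$2285.7: inside the interval → strictly worse (loss $72.1).
$3875: inside the interval → strictly worse (loss $1661.4).
$2805.5: inside the interval → strictly worse (loss $591.9).
Count: 6.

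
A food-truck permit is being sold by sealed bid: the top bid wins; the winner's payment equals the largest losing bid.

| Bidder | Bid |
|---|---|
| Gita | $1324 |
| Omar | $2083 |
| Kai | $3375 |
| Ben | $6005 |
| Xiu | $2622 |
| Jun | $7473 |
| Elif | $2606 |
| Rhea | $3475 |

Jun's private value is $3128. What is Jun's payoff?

Highest bid: Jun at $7473, so Jun wins.
Second-highest bid: Ben at $6005 — that is the price the winner pays.
Jun's payoff = value − price = $3128 − $6005 = −$2877.

−$2877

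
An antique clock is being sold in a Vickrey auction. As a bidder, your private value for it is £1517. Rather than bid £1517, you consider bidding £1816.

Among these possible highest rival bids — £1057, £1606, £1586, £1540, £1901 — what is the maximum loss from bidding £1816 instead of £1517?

£1057: same outcome either way → loss £0.
£1606: truthful gives £0, deviation gives −£89 → loss £89.
£1586: truthful gives £0, deviation gives −£69 → loss £69.
£1540: truthful gives £0, deviation gives −£23 → loss £23.
£1901: same outcome either way → loss £0.
Maximum loss: £89.

£89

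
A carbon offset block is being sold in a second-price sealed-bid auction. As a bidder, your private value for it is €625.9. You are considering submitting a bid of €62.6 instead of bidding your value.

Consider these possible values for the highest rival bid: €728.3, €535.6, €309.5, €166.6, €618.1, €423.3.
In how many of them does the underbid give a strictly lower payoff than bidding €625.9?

5

The deviation hurts exactly when the highest competing bid lies strictly between €62.6 and €625.9 — underbidding then forfeits a profitable win.
€728.3: above both → same outcome either way.
€535.6: inside the interval → strictly worse (loss €90.3).
€309.5: inside the interval → strictly worse (loss €316.4).
€166.6: inside the interval → strictly worse (loss €459.3).
€618.1: inside the interval → strictly worse (loss €7.8).
€423.3: inside the interval → strictly worse (loss €202.6).
Count: 5.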